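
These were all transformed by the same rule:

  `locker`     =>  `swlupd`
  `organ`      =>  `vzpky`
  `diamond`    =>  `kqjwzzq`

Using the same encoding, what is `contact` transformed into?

jwwdlog

In locker: l→s is +7, o→w is +8, c→l is +9, k→u is +10 — the shift increases by 1 each position. The shift increases by 1 at each position, starting from +7: 7, 8, 9, ….
For contact: c+7=j, o+8=w, n+9=w, t+10=d, a+11=l, c+12=o, t+13=g.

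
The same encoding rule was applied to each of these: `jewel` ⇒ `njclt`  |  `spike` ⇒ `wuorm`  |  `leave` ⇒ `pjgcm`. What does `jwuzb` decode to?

In jewel: j→n is +4, e→j is +5, w→c is +6, e→l is +7 — the shift increases by 1 each position. Letter i (0-indexed) is shifted by i+4, so successive shifts are 4, 5, 6, ….
Reversing it on jwuzb: j−4=f, w−5=r, u−6=o, z−7=s, b−8=t.

frost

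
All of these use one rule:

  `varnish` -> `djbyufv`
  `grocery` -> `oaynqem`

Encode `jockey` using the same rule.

In varnish: v→d is +8, a→j is +9, r→b is +10, n→y is +11 — the shift increases by 1 each position. The shift increases by 1 at each position, starting from +8: 8, 9, 10, ….
For jockey: j+8=r, o+9=x, c+10=m, k+11=v, e+12=q, y+13=l.

rxmvql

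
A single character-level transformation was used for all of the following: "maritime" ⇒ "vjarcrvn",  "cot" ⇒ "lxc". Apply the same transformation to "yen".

hnw

Compare letters: m→v is +9, a→j is +9, r→a is +9 — a constant shift. It's a constant shift of +9 (ROT9).
Applying it to yen: y+9=h, e+9=n, n+9=w.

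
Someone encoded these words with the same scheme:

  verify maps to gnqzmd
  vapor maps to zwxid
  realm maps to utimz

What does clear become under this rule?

zimtk

The output letters match the input read backwards, each shifted +8: verify reversed is yfirev. The word is reversed, then every letter is shifted forward by 8.
For clear: reverse → raelc; then shift: r+8=z, a+8=i, e+8=m, l+8=t, c+8=k.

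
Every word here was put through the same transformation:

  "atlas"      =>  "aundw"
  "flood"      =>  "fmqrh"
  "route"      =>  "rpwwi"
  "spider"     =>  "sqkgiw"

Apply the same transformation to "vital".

vjvdp

In atlas: a→a is +0, t→u is +1, l→n is +2, a→d is +3 — the shift increases by 1 each position. Letter i (0-indexed) is shifted by i+0, so successive shifts are 0, 1, 2, ….
Applying it to vital: v+0=v, i+1=j, t+2=v, a+3=d, l+4=p.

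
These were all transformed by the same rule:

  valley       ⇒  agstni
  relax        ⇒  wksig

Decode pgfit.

In valley: v→a is +5, a→g is +6, l→s is +7, l→t is +8 — the shift increases by 1 each position. Each letter shifts forward by (position + 5), i.e. 5, 6, 7, … — the shift grows by one for each successive letter.
Decoding pgfit: p−5=k, g−6=a, f−7=y, i−8=a, t−9=k.

kayak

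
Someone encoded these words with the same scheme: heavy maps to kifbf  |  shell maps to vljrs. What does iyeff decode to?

In heavy: h→k is +3, e→i is +4, a→f is +5, v→b is +6 — the shift increases by 1 each position. The shift increases by 1 at each position, starting from +3: 3, 4, 5, ….
Decoding iyeff: i−3=f, y−4=u, e−5=z, f−6=z, f−7=y.

fuzzy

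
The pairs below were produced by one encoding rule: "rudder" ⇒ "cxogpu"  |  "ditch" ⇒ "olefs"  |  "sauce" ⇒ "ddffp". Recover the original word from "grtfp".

voice

The shifts repeat in a cycle of length 2: positions 0,1,… shift by +11, +3, then the pattern repeats.
Undoing it on grtfp: g−11=v, r−3=o, t−11=i, f−3=c, p−11=e.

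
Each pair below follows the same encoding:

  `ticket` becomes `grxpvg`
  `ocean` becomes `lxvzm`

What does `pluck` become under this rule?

Each pair mirrors across the alphabet (t↔g, i↔r, c↔x): positions sum to 25. Letters are reflected about the middle of the alphabet (position → 25−position): Atbash.
For pluck: p↔k, l↔o, u↔f, c↔x, k↔p.

kofxp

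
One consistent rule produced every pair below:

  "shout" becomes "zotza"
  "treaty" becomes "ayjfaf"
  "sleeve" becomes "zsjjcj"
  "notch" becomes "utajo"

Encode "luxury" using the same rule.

szezyf

The shift depends on letter class: consonant s→z is +7, but vowel o→t is +5. The rule splits by letter class: vowels +5, consonants +7.
Applying it to luxury: l(cons)+7=s, u(vowel)+5=z, x(cons)+7=e, u(vowel)+5=z, r(cons)+7=y, y(cons)+7=f.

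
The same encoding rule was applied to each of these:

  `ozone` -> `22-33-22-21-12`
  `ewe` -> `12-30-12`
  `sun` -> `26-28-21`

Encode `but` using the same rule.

o is letter #15 and maps to 22: an offset of 7. Letters become their 1-based position plus 7 (so a→8, b→9, …).
On but: b=2→9, u=21→28, t=20→27.

9-28-27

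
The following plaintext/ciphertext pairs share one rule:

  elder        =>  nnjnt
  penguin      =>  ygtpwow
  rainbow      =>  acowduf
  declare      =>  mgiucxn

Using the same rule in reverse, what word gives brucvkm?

A repeating key of period 3 is used — shifts +9, +2, +6 over and over.
Reversing it on brucvkm: b−9=s, r−2=p, u−6=o, c−9=t, v−2=t, k−6=e, m−9=d.

spotted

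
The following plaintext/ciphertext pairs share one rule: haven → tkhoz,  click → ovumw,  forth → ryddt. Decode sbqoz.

green

It's a Vigenère-style cipher with numeric key [12,10]: position i shifts by key[i mod 2].
Undoing it on sbqoz: s−12=g, b−10=r, q−12=e, o−10=e, z−12=n.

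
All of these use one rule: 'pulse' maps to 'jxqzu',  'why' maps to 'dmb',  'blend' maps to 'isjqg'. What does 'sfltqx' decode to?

The output letters match the input read backwards, each shifted +5: pulse reversed is eslup. The word is reversed, then every letter is shifted forward by 5.
Decoding sfltqx: shift back: s−5=n, f−5=a, l−5=g, t−5=o, q−5=l, x−5=s → nagols; then reverse → slogan.

slogan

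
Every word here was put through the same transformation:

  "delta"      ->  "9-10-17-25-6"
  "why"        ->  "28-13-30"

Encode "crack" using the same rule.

d is letter #4 and maps to 9: an offset of 5. The number is (letter's place in the alphabet, a=1) + 5.
Applying it to crack: c=3→8, r=18→23, a=1→6, c=3→8, k=11→16.

8-23-6-8-16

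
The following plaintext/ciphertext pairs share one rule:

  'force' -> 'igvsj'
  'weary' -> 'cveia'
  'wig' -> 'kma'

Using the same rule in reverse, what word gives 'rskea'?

wagon

The output letters match the input read backwards, each shifted +4: force reversed is ecrof. The word is reversed, then every letter is shifted forward by 4.
Reversing it on rskea: shift back: r−4=n, s−4=o, k−4=g, e−4=a, a−4=w → nogaw; then reverse → wagon.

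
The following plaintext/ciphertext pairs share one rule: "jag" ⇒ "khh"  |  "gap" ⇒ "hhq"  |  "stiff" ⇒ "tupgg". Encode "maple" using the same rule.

nhqml

Two shifts are in play — +7 for a/e/i/o/u, +1 for every other letter.
On maple: m(cons)+1=n, a(vowel)+7=h, p(cons)+1=q, l(cons)+1=m, e(vowel)+7=l.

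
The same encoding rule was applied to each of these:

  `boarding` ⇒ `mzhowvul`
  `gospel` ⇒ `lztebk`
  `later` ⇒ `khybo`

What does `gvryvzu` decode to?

fiction

b(1)→m(12) and o(14)→z(25) fit y≡5x+7 (mod 26); the inverse of 5 mod 26 is 21. This is an affine cipher: with a=0,…,z=25, each position x becomes (5x+7) mod 26.
Reversing it on gvryvzu: g(6)→21·(6−7)≡5=f; v(21)→21·(21−7)≡8=i; r(17)→21·(17−7)≡2=c; y(24)→21·(24−7)≡19=t; v(21)→21·(21−7)≡8=i; z(25)→21·(25−7)≡14=o; u(20)→21·(20−7)≡13=n (all mod 26).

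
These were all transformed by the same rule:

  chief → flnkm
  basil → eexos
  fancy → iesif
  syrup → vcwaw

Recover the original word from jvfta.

In chief: c→f is +3, h→l is +4, i→n is +5, e→k is +6 — the shift increases by 1 each position. Each letter shifts forward by (position + 3), i.e. 3, 4, 5, … — the shift grows by one for each successive letter.
Decoding jvfta: j−3=g, v−4=r, f−5=a, t−6=n, a−7=t.

grant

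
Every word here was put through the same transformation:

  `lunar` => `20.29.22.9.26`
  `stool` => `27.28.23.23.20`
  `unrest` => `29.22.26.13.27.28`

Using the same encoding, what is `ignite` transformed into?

17.15.22.17.28.13

l is letter #12 and maps to 20: an offset of 8. The number is (letter's place in the alphabet, a=1) + 8.
For ignite: i=9→17, g=7→15, n=14→22, i=9→17, t=20→28, e=5→13.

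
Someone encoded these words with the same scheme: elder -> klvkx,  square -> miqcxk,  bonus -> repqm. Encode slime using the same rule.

mlsak

e(4)→k(10) and l(11)→l(11) fit y≡15x+2 (mod 26); the inverse of 15 mod 26 is 7. Each letter's alphabet position (a=0..z=25) is mapped through 15·x+2 mod 26 — an affine cipher.
Applying it to slime: s(18)→15·18+2≡12=m; l(11)→15·11+2≡11=l; i(8)→15·8+2≡18=s; m(12)→15·12+2≡0=a; e(4)→15·4+2≡10=k (all mod 26).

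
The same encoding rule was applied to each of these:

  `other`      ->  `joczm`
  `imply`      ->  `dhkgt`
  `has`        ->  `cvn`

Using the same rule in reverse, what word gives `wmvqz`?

brave

This is a Caesar cipher with shift 21.
Undoing it on wmvqz: w−21=b, m−21=r, v−21=a, q−21=v, z−21=e.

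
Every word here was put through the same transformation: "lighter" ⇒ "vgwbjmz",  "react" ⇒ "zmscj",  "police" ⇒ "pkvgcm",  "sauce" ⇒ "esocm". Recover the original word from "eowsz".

l(11)→v(21) and i(8)→g(6) fit y≡5x+18 (mod 26); the inverse of 5 mod 26 is 21. This is an affine cipher: with a=0,…,z=25, each position x becomes (5x+18) mod 26.
Undoing it on eowsz: e(4)→21·(4−18)≡18=s; o(14)→21·(14−18)≡20=u; w(22)→21·(22−18)≡6=g; s(18)→21·(18−18)≡0=a; z(25)→21·(25−18)≡17=r (all mod 26).

sugar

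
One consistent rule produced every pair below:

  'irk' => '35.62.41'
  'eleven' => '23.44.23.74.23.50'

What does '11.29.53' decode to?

ago

Each letter becomes 3×(its alphabet position, a=1..z=26) + 8.
Undoing it on 11.29.53: 11→(11−8)÷3=1=a, 29→(29−8)÷3=7=g, 53→(53−8)÷3=15=o.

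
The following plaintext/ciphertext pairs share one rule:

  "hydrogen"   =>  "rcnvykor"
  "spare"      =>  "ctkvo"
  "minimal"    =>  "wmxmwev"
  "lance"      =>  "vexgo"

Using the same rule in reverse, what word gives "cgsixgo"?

Shifts by position in hydrogen: pos 0: h→r (+10), pos 1: y→c (+4), pos 2: d→n (+10), pos 3: r→v (+4) — repeating every 2. The shifts repeat in a cycle of length 2: positions 0,1,… shift by +10, +4, then the pattern repeats.
Decoding cgsixgo: c−10=s, g−4=c, s−10=i, i−4=e, x−10=n, g−4=c, o−10=e.

science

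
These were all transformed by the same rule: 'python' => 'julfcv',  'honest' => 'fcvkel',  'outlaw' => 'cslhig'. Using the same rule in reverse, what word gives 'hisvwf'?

p(15)→j(9) and y(24)→u(20) fit y≡7x+8 (mod 26); the inverse of 7 mod 26 is 15. Each letter's alphabet position (a=0..z=25) is mapped through 7·x+8 mod 26 — an affine cipher.
Undoing it on hisvwf: h(7)→15·(7−8)≡11=l; i(8)→15·(8−8)≡0=a; s(18)→15·(18−8)≡20=u; v(21)→15·(21−8)≡13=n; w(22)→15·(22−8)≡2=c; f(5)→15·(5−8)≡7=h (all mod 26).

launch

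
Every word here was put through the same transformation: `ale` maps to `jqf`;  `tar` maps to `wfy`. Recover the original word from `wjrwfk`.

farmer

The output letters match the input read backwards, each shifted +5: ale reversed is ela. Two steps: reverse the string, then apply a Caesar shift of +5.
Undoing it on wjrwfk: shift back: w−5=r, j−5=e, r−5=m, w−5=r, f−5=a, k−5=f → remraf; then reverse → farmer.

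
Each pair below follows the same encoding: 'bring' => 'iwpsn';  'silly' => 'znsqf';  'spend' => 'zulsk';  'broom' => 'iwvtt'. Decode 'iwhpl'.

A repeating key of period 2 is used — shifts +7, +5 over and over.
Undoing it on iwhpl: i−7=b, w−5=r, h−7=a, p−5=k, l−7=e.

brake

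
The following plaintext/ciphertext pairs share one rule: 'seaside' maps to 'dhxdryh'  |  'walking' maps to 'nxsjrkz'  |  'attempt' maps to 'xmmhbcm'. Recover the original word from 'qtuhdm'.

s(18)→d(3) and e(4)→h(7) fit y≡9x+23 (mod 26); the inverse of 9 mod 26 is 3. Each letter's alphabet position (a=0..z=25) is mapped through 9·x+23 mod 26 — an affine cipher.
Undoing it on qtuhdm: q(16)→3·(16−23)≡5=f; t(19)→3·(19−23)≡14=o; u(20)→3·(20−23)≡17=r; h(7)→3·(7−23)≡4=e; d(3)→3·(3−23)≡18=s; m(12)→3·(12−23)≡19=t (all mod 26).

forest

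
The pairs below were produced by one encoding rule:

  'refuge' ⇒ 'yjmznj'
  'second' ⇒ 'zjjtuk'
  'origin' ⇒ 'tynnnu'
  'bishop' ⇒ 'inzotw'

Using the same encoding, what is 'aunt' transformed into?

fzua

The shift depends on letter class: consonant r→y is +7, but vowel e→j is +5. Vowels shift forward by 5 and consonants shift forward by 7.
On aunt: a(vowel)+5=f, u(vowel)+5=z, n(cons)+7=u, t(cons)+7=a.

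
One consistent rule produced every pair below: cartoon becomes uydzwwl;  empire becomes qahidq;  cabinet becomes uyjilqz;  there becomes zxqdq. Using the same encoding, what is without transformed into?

gizxwkz

c(2)→u(20) and a(0)→y(24) fit y≡11x+24 (mod 26); the inverse of 11 mod 26 is 19. Treating letters as 0–25, the rule is x ↦ 11x + 24 (mod 26).
For without: w(22)→11·22+24≡6=g; i(8)→11·8+24≡8=i; t(19)→11·19+24≡25=z; h(7)→11·7+24≡23=x; o(14)→11·14+24≡22=w; u(20)→11·20+24≡10=k; t(19)→11·19+24≡25=z (all mod 26).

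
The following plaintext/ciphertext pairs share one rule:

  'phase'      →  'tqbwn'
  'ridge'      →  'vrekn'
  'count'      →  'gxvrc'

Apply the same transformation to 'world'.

axspm

Shifts by position in phase: pos 0: p→t (+4), pos 1: h→q (+9), pos 2: a→b (+1), pos 3: s→w (+4), pos 4: e→n (+9) — repeating every 3. The shifts repeat in a cycle of length 3: positions 0,1,… shift by +4, +9, +1, then the pattern repeats.
Applying it to world: w+4=a, o+9=x, r+1=s, l+4=p, d+9=m.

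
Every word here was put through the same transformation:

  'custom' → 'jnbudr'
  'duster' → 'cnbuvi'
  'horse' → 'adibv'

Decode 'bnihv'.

c(2)→j(9) and u(20)→n(13) fit y≡19x+23 (mod 26); the inverse of 19 mod 26 is 11. Each letter's alphabet position (a=0..z=25) is mapped through 19·x+23 mod 26 — an affine cipher.
Undoing it on bnihv: b(1)→11·(1−23)≡18=s; n(13)→11·(13−23)≡20=u; i(8)→11·(8−23)≡17=r; h(7)→11·(7−23)≡6=g; v(21)→11·(21−23)≡4=e (all mod 26).

surge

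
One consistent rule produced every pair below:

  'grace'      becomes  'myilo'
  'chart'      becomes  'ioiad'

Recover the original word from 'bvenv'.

vowel

In grace: g→m is +6, r→y is +7, a→i is +8, c→l is +9 — the shift increases by 1 each position. Letter i (0-indexed) is shifted by i+6, so successive shifts are 6, 7, 8, ….
Decoding bvenv: b−6=v, v−7=o, e−8=w, n−9=e, v−10=l.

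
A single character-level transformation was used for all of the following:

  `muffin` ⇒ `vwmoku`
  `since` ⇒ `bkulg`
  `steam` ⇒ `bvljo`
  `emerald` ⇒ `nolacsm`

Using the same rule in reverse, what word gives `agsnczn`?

release

Shifts by position in muffin: pos 0: m→v (+9), pos 1: u→w (+2), pos 2: f→m (+7), pos 3: f→o (+9), pos 4: i→k (+2), pos 5: n→u (+7) — repeating every 3. It's a Vigenère-style cipher with numeric key [9,2,7]: position i shifts by key[i mod 3].
Reversing it on agsnczn: a−9=r, g−2=e, s−7=l, n−9=e, c−2=a, z−7=s, n−9=e.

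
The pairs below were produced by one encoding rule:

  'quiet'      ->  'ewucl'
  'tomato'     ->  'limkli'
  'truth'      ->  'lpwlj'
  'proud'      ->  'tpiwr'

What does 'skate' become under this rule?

aqklc

This is an affine cipher: with a=0,…,z=25, each position x becomes (11x+10) mod 26.
On skate: s(18)→11·18+10≡0=a; k(10)→11·10+10≡16=q; a(0)→11·0+10≡10=k; t(19)→11·19+10≡11=l; e(4)→11·4+10≡2=c (all mod 26).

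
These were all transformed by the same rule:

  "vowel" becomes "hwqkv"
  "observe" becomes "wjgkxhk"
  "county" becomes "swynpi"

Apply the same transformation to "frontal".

txwnpav

v(21)→h(7) and o(14)→w(22) fit y≡9x+0 (mod 26); the inverse of 9 mod 26 is 3. This is an affine cipher: with a=0,…,z=25, each position x becomes (9x+0) mod 26.
On frontal: f(5)→9·5+0≡19=t; r(17)→9·17+0≡23=x; o(14)→9·14+0≡22=w; n(13)→9·13+0≡13=n; t(19)→9·19+0≡15=p; a(0)→9·0+0≡0=a; l(11)→9·11+0≡21=v (all mod 26).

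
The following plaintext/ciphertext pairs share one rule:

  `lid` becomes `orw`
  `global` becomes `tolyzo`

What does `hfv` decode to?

sue

Each pair mirrors across the alphabet (l↔o, i↔r, d↔w): positions sum to 25. Each letter is replaced by its mirror in the alphabet: a↔z, b↔y, c↔x, and so on (the Atbash cipher).
Decoding hfv: h↔s, f↔u, v↔e.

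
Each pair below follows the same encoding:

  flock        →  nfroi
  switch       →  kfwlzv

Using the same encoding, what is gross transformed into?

vvruj

Read the word backwards and shift each letter +3.
On gross: reverse → ssorg; then shift: s+3=v, s+3=v, o+3=r, r+3=u, g+3=j.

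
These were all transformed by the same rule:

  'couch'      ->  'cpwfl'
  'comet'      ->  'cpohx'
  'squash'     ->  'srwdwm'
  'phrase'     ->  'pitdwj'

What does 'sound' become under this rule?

In couch: c→c is +0, o→p is +1, u→w is +2, c→f is +3 — the shift increases by 1 each position. Letter i (0-indexed) is shifted by i+0, so successive shifts are 0, 1, 2, ….
On sound: s+0=s, o+1=p, u+2=w, n+3=q, d+4=h.

spwqh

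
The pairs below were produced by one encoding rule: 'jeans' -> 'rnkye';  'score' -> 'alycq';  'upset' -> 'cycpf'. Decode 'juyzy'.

In jeans: j→r is +8, e→n is +9, a→k is +10, n→y is +11 — the shift increases by 1 each position. The shift increases by 1 at each position, starting from +8: 8, 9, 10, ….
Undoing it on juyzy: j−8=b, u−9=l, y−10=o, z−11=o, y−12=m.

bloom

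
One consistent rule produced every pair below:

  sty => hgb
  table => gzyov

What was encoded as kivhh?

Each pair mirrors across the alphabet (s↔h, t↔g, y↔b): positions sum to 25. This is the alphabet-reversal cipher (Atbash): a becomes z, b becomes y, etc.
Undoing it on kivhh: k↔p, i↔r, v↔e, h↔s, h↔s.

press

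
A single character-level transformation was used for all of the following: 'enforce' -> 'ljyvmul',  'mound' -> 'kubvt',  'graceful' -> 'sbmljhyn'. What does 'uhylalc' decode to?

The output letters match the input read backwards, each shifted +7: enforce reversed is ecrofne. Two steps: reverse the string, then apply a Caesar shift of +7.
Reversing it on uhylalc: shift back: u−7=n, h−7=a, y−7=r, l−7=e, a−7=t, l−7=e, c−7=v → naretev; then reverse → veteran.

veteran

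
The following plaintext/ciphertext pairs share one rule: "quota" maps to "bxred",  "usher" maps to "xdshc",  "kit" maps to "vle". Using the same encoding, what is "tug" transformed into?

The shift depends on letter class: consonant q→b is +11, but vowel u→x is +3. Vowels shift forward by 3 and consonants shift forward by 11.
Applying it to tug: t(cons)+11=e, u(vowel)+3=x, g(cons)+11=r.

exr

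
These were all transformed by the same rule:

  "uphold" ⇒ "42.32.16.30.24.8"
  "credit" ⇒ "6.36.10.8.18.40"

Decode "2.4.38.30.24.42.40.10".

absolute

u(#21)→42 and p(#16)→32: differences scale by 2, so n = 2·pos + 0. The formula is n = 2×(alphabet index, a=1).
Reversing it on 2.4.38.30.24.42.40.10: 2→(2−0)÷2=1=a, 4→(4−0)÷2=2=b, 38→(38−0)÷2=19=s, 30→(30−0)÷2=15=o, 24→(24−0)÷2=12=l, 42→(42−0)÷2=21=u, 40→(40−0)÷2=20=t, 10→(10−0)÷2=5=e.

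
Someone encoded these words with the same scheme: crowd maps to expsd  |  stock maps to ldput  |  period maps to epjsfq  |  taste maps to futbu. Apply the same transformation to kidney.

zfoejl

The word is reversed, then every letter is shifted forward by 1.
Applying it to kidney: reverse → yendik; then shift: y+1=z, e+1=f, n+1=o, d+1=e, i+1=j, k+1=l.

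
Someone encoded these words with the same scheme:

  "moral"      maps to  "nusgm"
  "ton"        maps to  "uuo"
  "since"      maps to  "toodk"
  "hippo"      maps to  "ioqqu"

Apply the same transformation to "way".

xgz

Two shifts are in play — +6 for a/e/i/o/u, +1 for every other letter.
On way: w(cons)+1=x, a(vowel)+6=g, y(cons)+1=z.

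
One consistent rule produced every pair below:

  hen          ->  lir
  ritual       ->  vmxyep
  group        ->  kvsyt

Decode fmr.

bin

It's a constant shift of +4 (ROT4).
Decoding fmr: f−4=b, m−4=i, r−4=n.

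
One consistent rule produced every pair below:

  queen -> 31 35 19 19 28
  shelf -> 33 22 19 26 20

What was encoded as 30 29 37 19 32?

q is letter #17 and maps to 31: an offset of 14. The number is (letter's place in the alphabet, a=1) + 14.
Decoding 30 29 37 19 32: 30→(30−14)÷1=16=p, 29→(29−14)÷1=15=o, 37→(37−14)÷1=23=w, 19→(19−14)÷1=5=e, 32→(32−14)÷1=18=r.

power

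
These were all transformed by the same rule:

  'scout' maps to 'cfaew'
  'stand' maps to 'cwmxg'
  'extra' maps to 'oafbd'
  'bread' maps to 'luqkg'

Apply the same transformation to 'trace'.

Shifts by position in scout: pos 0: s→c (+10), pos 1: c→f (+3), pos 2: o→a (+12), pos 3: u→e (+10), pos 4: t→w (+3) — repeating every 3. The shifts repeat in a cycle of length 3: positions 0,1,… shift by +10, +3, +12, then the pattern repeats.
For trace: t+10=d, r+3=u, a+12=m, c+10=m, e+3=h.

dummh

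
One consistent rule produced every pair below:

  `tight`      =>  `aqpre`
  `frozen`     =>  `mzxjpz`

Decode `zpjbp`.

share

In tight: t→a is +7, i→q is +8, g→p is +9, h→r is +10 — the shift increases by 1 each position. The shift increases by 1 at each position, starting from +7: 7, 8, 9, ….
Reversing it on zpjbp: z−7=s, p−8=h, j−9=a, b−10=r, p−11=e.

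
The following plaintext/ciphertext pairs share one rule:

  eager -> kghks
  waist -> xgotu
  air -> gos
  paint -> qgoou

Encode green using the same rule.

The shift depends on letter class: consonant g→h is +1, but vowel e→k is +6. Two shifts are in play — +6 for a/e/i/o/u, +1 for every other letter.
Applying it to green: g(cons)+1=h, r(cons)+1=s, e(vowel)+6=k, e(vowel)+6=k, n(cons)+1=o.

hskko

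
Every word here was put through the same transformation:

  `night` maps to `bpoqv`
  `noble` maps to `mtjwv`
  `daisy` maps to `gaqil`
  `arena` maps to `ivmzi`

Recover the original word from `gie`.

The output letters match the input read backwards, each shifted +8: night reversed is thgin. The word is reversed, then every letter is shifted forward by 8.
Undoing it on gie: shift back: g−8=y, i−8=a, e−8=w → yaw; then reverse → way.

way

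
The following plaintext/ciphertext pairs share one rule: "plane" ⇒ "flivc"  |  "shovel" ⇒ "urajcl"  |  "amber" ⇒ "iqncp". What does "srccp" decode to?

cheer

p(15)→f(5) and l(11)→l(11) fit y≡5x+8 (mod 26); the inverse of 5 mod 26 is 21. Treating letters as 0–25, the rule is x ↦ 5x + 8 (mod 26).
Reversing it on srccp: s(18)→21·(18−8)≡2=c; r(17)→21·(17−8)≡7=h; c(2)→21·(2−8)≡4=e; c(2)→21·(2−8)≡4=e; p(15)→21·(15−8)≡17=r (all mod 26).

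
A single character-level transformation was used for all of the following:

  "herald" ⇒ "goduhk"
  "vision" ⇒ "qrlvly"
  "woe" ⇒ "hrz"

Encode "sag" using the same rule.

jdv

Read the word backwards and shift each letter +3.
On sag: reverse → gas; then shift: g+3=j, a+3=d, s+3=v.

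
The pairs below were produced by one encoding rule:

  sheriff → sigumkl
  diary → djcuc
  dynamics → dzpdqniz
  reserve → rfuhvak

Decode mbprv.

manor

In sheriff: s→s is +0, h→i is +1, e→g is +2, r→u is +3 — the shift increases by 1 each position. Letter i (0-indexed) is shifted by i+0, so successive shifts are 0, 1, 2, ….
Undoing it on mbprv: m−0=m, b−1=a, p−2=n, r−3=o, v−4=r.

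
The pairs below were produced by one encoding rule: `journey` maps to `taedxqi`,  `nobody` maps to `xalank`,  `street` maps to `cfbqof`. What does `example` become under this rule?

ojkyzxo

Shifts by position in journey: pos 0: j→t (+10), pos 1: o→a (+12), pos 2: u→e (+10), pos 3: r→d (+12) — repeating every 2. The shifts repeat in a cycle of length 2: positions 0,1,… shift by +10, +12, then the pattern repeats.
On example: e+10=o, x+12=j, a+10=k, m+12=y, p+10=z, l+12=x, e+10=o.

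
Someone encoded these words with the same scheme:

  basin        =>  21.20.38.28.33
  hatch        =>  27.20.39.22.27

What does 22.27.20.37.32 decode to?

The number is (letter's place in the alphabet, a=1) + 19.
Decoding 22.27.20.37.32: 22→(22−19)÷1=3=c, 27→(27−19)÷1=8=h, 20→(20−19)÷1=1=a, 37→(37−19)÷1=18=r, 32→(32−19)÷1=13=m.

charm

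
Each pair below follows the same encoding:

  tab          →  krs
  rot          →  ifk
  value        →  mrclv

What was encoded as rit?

Compare letters: t→k is +17, a→r is +17, b→s is +17 — a constant shift. This is a Caesar cipher with shift 17.
Reversing it on rit: r−17=a, i−17=r, t−17=c.

arc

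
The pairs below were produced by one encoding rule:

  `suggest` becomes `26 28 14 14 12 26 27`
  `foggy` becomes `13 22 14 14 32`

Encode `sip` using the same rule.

s is letter #19 and maps to 26: an offset of 7. Each letter is replaced by its alphabet position (a=1..z=26) + 7.
On sip: s=19→26, i=9→16, p=16→23.

26 16 23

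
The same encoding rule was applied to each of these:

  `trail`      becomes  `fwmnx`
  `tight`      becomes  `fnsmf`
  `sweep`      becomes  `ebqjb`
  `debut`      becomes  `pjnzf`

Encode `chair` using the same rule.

ommnd

Shifts by position in trail: pos 0: t→f (+12), pos 1: r→w (+5), pos 2: a→m (+12), pos 3: i→n (+5) — repeating every 2. A repeating key of period 2 is used — shifts +12, +5 over and over.
For chair: c+12=o, h+5=m, a+12=m, i+5=n, r+12=d.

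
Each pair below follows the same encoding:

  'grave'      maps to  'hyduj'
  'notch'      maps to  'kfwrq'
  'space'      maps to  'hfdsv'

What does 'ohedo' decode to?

label

The output letters match the input read backwards, each shifted +3: grave reversed is evarg. Read the word backwards and shift each letter +3.
Decoding ohedo: shift back: o−3=l, h−3=e, e−3=b, d−3=a, o−3=l → lebal; then reverse → label.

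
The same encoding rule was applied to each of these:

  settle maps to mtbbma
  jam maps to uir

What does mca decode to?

sue

The output letters match the input read backwards, each shifted +8: settle reversed is elttes. The word is reversed, then every letter is shifted forward by 8.
Undoing it on mca: shift back: m−8=e, c−8=u, a−8=s → eus; then reverse → sue.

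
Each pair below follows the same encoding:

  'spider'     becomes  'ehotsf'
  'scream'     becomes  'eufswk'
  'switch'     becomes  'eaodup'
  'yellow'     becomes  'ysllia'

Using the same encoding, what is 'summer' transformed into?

s(18)→e(4) and p(15)→h(7) fit y≡25x+22 (mod 26); the inverse of 25 mod 26 is 25. Treating letters as 0–25, the rule is x ↦ 25x + 22 (mod 26).
For summer: s(18)→25·18+22≡4=e; u(20)→25·20+22≡2=c; m(12)→25·12+22≡10=k; m(12)→25·12+22≡10=k; e(4)→25·4+22≡18=s; r(17)→25·17+22≡5=f (all mod 26).

eckksf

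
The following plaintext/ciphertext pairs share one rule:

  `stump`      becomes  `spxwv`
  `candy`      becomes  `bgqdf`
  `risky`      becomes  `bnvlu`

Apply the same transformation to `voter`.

The output letters match the input read backwards, each shifted +3: stump reversed is pmuts. Read the word backwards and shift each letter +3.
On voter: reverse → retov; then shift: r+3=u, e+3=h, t+3=w, o+3=r, v+3=y.

uhwry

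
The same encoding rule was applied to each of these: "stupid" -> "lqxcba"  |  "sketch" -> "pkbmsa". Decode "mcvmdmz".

revenue

Two steps: reverse the string, then apply a Caesar shift of +8.
Decoding mcvmdmz: shift back: m−8=e, c−8=u, v−8=n, m−8=e, d−8=v, m−8=e, z−8=r → eunever; then reverse → revenue.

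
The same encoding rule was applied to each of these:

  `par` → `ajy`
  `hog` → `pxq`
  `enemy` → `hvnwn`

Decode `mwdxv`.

mound

The output letters match the input read backwards, each shifted +9: par reversed is rap. Read the word backwards and shift each letter +9.
Reversing it on mwdxv: shift back: m−9=d, w−9=n, d−9=u, x−9=o, v−9=m → dnuom; then reverse → mound.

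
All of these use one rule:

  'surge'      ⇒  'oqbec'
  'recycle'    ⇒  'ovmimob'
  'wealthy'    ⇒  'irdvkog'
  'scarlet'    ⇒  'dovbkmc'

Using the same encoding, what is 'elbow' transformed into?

gylvo

The word is reversed, then every letter is shifted forward by 10.
Applying it to elbow: reverse → woble; then shift: w+10=g, o+10=y, b+10=l, l+10=v, e+10=o.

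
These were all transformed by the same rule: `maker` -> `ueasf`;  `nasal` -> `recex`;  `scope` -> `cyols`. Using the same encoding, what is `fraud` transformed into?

Each letter's alphabet position (a=0..z=25) is mapped through 23·x+4 mod 26 — an affine cipher.
For fraud: f(5)→23·5+4≡15=p; r(17)→23·17+4≡5=f; a(0)→23·0+4≡4=e; u(20)→23·20+4≡22=w; d(3)→23·3+4≡21=v (all mod 26).

pfewv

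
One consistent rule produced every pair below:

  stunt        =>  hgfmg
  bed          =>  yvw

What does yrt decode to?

Each pair mirrors across the alphabet (s↔h, t↔g, u↔f): positions sum to 25. This is the alphabet-reversal cipher (Atbash): a becomes z, b becomes y, etc.
Reversing it on yrt: y↔b, r↔i, t↔g.

big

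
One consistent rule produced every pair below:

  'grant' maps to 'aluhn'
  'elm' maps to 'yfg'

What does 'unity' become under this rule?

Compare letters: g→a is +20, r→l is +20, a→u is +20 — a constant shift. Each letter is shifted forward by 20 in the alphabet (a Caesar shift of +20).
On unity: u+20=o, n+20=h, i+20=c, t+20=n, y+20=s.

ohcns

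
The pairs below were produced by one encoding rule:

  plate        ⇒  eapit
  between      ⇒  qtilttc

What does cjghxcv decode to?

Compare letters: p→e is +15, l→a is +15, a→p is +15 — a constant shift. Each letter is shifted forward by 15 in the alphabet (a Caesar shift of +15).
Reversing it on cjghxcv: c−15=n, j−15=u, g−15=r, h−15=s, x−15=i, c−15=n, v−15=g.

nursing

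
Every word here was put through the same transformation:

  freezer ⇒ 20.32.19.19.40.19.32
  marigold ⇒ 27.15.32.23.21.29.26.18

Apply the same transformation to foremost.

20.29.32.19.27.29.33.34

Letters become their 1-based position plus 14 (so a→15, b→16, …).
For foremost: f=6→20, o=15→29, r=18→32, e=5→19, m=13→27, o=15→29, s=19→33, t=20→34.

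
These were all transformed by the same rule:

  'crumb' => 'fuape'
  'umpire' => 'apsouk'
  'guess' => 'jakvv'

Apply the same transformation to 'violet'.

youokw

The shift depends on letter class: consonant c→f is +3, but vowel u→a is +6. Two shifts are in play — +6 for a/e/i/o/u, +3 for every other letter.
For violet: v(cons)+3=y, i(vowel)+6=o, o(vowel)+6=u, l(cons)+3=o, e(vowel)+6=k, t(cons)+3=w.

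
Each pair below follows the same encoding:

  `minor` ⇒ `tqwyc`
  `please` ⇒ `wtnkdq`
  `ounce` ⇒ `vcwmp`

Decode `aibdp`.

taste

In minor: m→t is +7, i→q is +8, n→w is +9, o→y is +10 — the shift increases by 1 each position. Each letter shifts forward by (position + 7), i.e. 7, 8, 9, … — the shift grows by one for each successive letter.
Undoing it on aibdp: a−7=t, i−8=a, b−9=s, d−10=t, p−11=e.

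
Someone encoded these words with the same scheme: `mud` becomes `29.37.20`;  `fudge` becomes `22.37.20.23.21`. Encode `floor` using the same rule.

22.28.31.31.34

m is letter #13 and maps to 29: an offset of 16. Letters become their 1-based position plus 16 (so a→17, b→18, …).
Applying it to floor: f=6→22, l=12→28, o=15→31, o=15→31, r=18→34.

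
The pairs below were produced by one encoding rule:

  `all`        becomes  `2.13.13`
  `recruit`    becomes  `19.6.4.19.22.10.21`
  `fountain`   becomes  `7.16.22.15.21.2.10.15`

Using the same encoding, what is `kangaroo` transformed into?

a is letter #1 and maps to 2: an offset of 1. Letters become their 1-based position plus 1 (so a→2, b→3, …).
Applying it to kangaroo: k=11→12, a=1→2, n=14→15, g=7→8, a=1→2, r=18→19, o=15→16, o=15→16.

12.2.15.8.2.19.16.16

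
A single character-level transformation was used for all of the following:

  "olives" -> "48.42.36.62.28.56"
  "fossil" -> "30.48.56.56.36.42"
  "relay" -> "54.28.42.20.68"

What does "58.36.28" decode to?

o(#15)→48 and l(#12)→42: differences scale by 2, so n = 2·pos + 18. With a=1..z=26, the number is 2·pos + 18.
Undoing it on 58.36.28: 58→(58−18)÷2=20=t, 36→(36−18)÷2=9=i, 28→(28−18)÷2=5=e.

tie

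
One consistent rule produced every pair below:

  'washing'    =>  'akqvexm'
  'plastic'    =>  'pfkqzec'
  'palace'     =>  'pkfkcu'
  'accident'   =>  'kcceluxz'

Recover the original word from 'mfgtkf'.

global

w(22)→a(0) and a(0)→k(10) fit y≡9x+10 (mod 26); the inverse of 9 mod 26 is 3. Treating letters as 0–25, the rule is x ↦ 9x + 10 (mod 26).
Undoing it on mfgtkf: m(12)→3·(12−10)≡6=g; f(5)→3·(5−10)≡11=l; g(6)→3·(6−10)≡14=o; t(19)→3·(19−10)≡1=b; k(10)→3·(10−10)≡0=a; f(5)→3·(5−10)≡11=l (all mod 26).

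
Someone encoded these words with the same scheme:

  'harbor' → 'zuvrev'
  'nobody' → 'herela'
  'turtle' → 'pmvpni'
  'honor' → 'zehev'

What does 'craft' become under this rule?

This is an affine cipher: with a=0,…,z=25, each position x becomes (23x+20) mod 26.
For craft: c(2)→23·2+20≡14=o; r(17)→23·17+20≡21=v; a(0)→23·0+20≡20=u; f(5)→23·5+20≡5=f; t(19)→23·19+20≡15=p (all mod 26).

ovufp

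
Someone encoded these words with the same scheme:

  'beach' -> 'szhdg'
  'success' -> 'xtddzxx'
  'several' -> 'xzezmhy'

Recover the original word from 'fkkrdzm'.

b(1)→s(18) and e(4)→z(25) fit y≡11x+7 (mod 26); the inverse of 11 mod 26 is 19. Treating letters as 0–25, the rule is x ↦ 11x + 7 (mod 26).
Decoding fkkrdzm: f(5)→19·(5−7)≡14=o; k(10)→19·(10−7)≡5=f; k(10)→19·(10−7)≡5=f; r(17)→19·(17−7)≡8=i; d(3)→19·(3−7)≡2=c; z(25)→19·(25−7)≡4=e; m(12)→19·(12−7)≡17=r (all mod 26).

officer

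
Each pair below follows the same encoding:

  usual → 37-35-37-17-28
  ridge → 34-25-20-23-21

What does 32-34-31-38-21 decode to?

prove

u is letter #21 and maps to 37: an offset of 16. Each letter is replaced by its alphabet position (a=1..z=26) + 16.
Undoing it on 32-34-31-38-21: 32→(32−16)÷1=16=p, 34→(34−16)÷1=18=r, 31→(31−16)÷1=15=o, 38→(38−16)÷1=22=v, 21→(21−16)÷1=5=e.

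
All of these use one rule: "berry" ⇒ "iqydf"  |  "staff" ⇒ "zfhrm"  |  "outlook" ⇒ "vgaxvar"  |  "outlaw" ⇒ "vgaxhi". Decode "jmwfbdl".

capture

Shifts by position in berry: pos 0: b→i (+7), pos 1: e→q (+12), pos 2: r→y (+7), pos 3: r→d (+12) — repeating every 2. A repeating key of period 2 is used — shifts +7, +12 over and over.
Undoing it on jmwfbdl: j−7=c, m−12=a, w−7=p, f−12=t, b−7=u, d−12=r, l−7=e.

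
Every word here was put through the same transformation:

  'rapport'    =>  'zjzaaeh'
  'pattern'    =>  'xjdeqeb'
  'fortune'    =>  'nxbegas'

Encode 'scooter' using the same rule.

In rapport: r→z is +8, a→j is +9, p→z is +10, p→a is +11 — the shift increases by 1 each position. The shift increases by 1 at each position, starting from +8: 8, 9, 10, ….
Applying it to scooter: s+8=a, c+9=l, o+10=y, o+11=z, t+12=f, e+13=r, r+14=f.

alyzfrf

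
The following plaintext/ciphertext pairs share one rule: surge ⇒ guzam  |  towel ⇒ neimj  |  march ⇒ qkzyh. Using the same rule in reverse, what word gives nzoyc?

trick

Treating letters as 0–25, the rule is x ↦ 7x + 10 (mod 26).
Decoding nzoyc: n(13)→15·(13−10)≡19=t; z(25)→15·(25−10)≡17=r; o(14)→15·(14−10)≡8=i; y(24)→15·(24−10)≡2=c; c(2)→15·(2−10)≡10=k (all mod 26).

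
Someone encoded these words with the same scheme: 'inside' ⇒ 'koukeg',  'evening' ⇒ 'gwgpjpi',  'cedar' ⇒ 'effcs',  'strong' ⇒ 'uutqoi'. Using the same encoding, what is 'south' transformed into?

Shifts by position in inside: pos 0: i→k (+2), pos 1: n→o (+1), pos 2: s→u (+2), pos 3: i→k (+2), pos 4: d→e (+1), pos 5: e→g (+2) — repeating every 3. It's a Vigenère-style cipher with numeric key [2,1,2]: position i shifts by key[i mod 3].
On south: s+2=u, o+1=p, u+2=w, t+2=v, h+1=i.

upwvi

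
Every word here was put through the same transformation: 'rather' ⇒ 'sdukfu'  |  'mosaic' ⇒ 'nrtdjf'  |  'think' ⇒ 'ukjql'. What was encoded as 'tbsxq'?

The shifts repeat in a cycle of length 2: positions 0,1,… shift by +1, +3, then the pattern repeats.
Reversing it on tbsxq: t−1=s, b−3=y, s−1=r, x−3=u, q−1=p.

syrup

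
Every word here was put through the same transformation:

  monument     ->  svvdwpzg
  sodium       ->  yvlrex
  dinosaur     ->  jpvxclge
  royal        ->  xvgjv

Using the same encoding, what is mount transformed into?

svcwd

Each letter shifts forward by (position + 6), i.e. 6, 7, 8, … — the shift grows by one for each successive letter.
On mount: m+6=s, o+7=v, u+8=c, n+9=w, t+10=d.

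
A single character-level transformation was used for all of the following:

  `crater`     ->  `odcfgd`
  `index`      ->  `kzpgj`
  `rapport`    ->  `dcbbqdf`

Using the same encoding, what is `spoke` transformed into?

ebqwg

The rule splits by letter class: vowels +2, consonants +12.
On spoke: s(cons)+12=e, p(cons)+12=b, o(vowel)+2=q, k(cons)+12=w, e(vowel)+2=g.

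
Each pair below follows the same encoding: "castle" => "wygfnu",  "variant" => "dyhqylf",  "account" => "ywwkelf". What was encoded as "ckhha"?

worry

This is an affine cipher: with a=0,…,z=25, each position x becomes (25x+24) mod 26.
Reversing it on ckhha: c(2)→25·(2−24)≡22=w; k(10)→25·(10−24)≡14=o; h(7)→25·(7−24)≡17=r; h(7)→25·(7−24)≡17=r; a(0)→25·(0−24)≡24=y (all mod 26).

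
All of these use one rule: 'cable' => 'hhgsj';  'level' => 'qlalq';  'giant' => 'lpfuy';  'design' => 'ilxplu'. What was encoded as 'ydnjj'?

A repeating key of period 2 is used — shifts +5, +7 over and over.
Decoding ydnjj: y−5=t, d−7=w, n−5=i, j−7=c, j−5=e.

twice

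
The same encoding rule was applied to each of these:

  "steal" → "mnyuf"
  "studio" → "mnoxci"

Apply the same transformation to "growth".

Compare letters: s→m is +20, t→n is +20, e→y is +20 — a constant shift. This is a Caesar cipher with shift 20.
For growth: g+20=a, r+20=l, o+20=i, w+20=q, t+20=n, h+20=b.

aliqnb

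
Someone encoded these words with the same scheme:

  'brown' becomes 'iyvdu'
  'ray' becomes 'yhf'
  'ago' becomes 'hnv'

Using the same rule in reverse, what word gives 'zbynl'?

Compare letters: b→i is +7, r→y is +7, o→v is +7 — a constant shift. This is a Caesar cipher with shift 7.
Decoding zbynl: z−7=s, b−7=u, y−7=r, n−7=g, l−7=e.

surge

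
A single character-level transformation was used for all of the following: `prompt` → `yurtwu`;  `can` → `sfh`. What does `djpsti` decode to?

Read the word backwards and shift each letter +5.
Undoing it on djpsti: shift back: d−5=y, j−5=e, p−5=k, s−5=n, t−5=o, i−5=d → yeknod; then reverse → donkey.

donkey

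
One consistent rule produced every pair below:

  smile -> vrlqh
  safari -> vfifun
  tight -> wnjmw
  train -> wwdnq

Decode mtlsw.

Shifts by position in smile: pos 0: s→v (+3), pos 1: m→r (+5), pos 2: i→l (+3), pos 3: l→q (+5) — repeating every 2. A repeating key of period 2 is used — shifts +3, +5 over and over.
Undoing it on mtlsw: m−3=j, t−5=o, l−3=i, s−5=n, w−3=t.

joint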